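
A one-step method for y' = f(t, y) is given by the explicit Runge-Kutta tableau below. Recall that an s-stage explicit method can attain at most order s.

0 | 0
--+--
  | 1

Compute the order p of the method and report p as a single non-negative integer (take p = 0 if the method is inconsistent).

1

b = (1)
c = (0)
Σ b_i: 1·1 = 1 ✓; 1 stage ⇒ order 1.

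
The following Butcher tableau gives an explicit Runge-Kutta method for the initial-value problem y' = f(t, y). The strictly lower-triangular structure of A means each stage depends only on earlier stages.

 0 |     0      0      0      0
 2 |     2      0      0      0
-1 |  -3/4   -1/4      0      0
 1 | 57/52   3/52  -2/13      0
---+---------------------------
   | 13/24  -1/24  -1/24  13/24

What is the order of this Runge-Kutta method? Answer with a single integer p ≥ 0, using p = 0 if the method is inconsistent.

4

b = (13/24, -1/24, -1/24, 13/24)
c = (0, 2, -1, 1)
Ac = (0, 0, -1/2, 7/26)
Σ b_i: 13/24·1 + (-1/24)·1 + (-1/24)·1 + 13/24·1 = 1 ✓
b·c: (-1/24)·2 + (-1/24)·(-1) + 13/24·1 = 1/2 ✓
b·c²: (-1/24)·4 + (-1/24)·1 + 13/24·1 = 1/3 ✓
b·Ac: (-1/24)·(-1/2) + 13/24·7/26 = 1/6 ✓
b·c³: (-1/24)·8 + (-1/24)·(-1) + 13/24·1 = 1/4 ✓
b·(c∘Ac): (-1/24)·1/2 + 13/24·7/26 = 1/8 ✓
b·Ac²: (-1/24)·(-1) + 13/24·1/13 = 1/12 ✓
b·A²c: 13/24·1/13 = 1/24 ✓; 4 stages ⇒ order 4.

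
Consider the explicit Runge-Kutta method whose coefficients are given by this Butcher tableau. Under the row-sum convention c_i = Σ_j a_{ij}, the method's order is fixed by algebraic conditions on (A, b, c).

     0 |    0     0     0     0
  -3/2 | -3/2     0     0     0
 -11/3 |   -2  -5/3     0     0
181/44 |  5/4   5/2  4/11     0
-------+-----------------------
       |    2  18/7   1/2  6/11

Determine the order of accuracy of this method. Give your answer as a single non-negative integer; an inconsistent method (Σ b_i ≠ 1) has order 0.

0

b = (2, 18/7, 1/2, 6/11)
c = (0, -3/2, -11/3, 181/44)
Ac = (0, 0, 5/2, -61/12)
Σ b_i: 2·1 + 18/7·1 + 1/2·1 + 6/11·1 = 865/154 ≠ 1 ⇒ order 0.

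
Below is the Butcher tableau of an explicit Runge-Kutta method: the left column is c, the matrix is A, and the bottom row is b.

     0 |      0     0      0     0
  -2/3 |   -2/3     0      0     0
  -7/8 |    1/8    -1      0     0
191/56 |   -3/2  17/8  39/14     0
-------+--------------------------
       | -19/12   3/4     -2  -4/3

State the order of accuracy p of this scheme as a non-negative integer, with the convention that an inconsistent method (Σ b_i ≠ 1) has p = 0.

b = (-19/12, 3/4, -2, -4/3)
c = (0, -2/3, -7/8, 191/56)
Ac = (0, 0, 2/3, -185/48)
Σ b_i: (-19/12)·1 + 3/4·1 + (-2)·1 + (-4/3)·1 = -25/6 ≠ 1 ⇒ order 0.

0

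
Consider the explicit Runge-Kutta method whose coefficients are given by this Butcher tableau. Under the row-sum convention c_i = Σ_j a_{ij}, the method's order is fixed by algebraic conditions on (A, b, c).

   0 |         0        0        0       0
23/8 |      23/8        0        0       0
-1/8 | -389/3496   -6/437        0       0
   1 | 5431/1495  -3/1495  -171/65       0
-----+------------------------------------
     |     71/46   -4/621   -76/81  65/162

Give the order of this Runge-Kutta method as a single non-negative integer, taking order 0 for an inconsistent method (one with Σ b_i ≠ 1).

b = (71/46, -4/621, -76/81, 65/162)
c = (0, 23/8, -1/8, 1)
Ac = (0, 0, -3/76, 21/65)
Σ b_i: 71/46·1 + (-4/621)·1 + (-76/81)·1 + 65/162·1 = 1 ✓
b·c: (-4/621)·23/8 + (-76/81)·(-1/8) + 65/162·1 = 1/2 ✓
b·c²: (-4/621)·529/64 + (-76/81)·1/64 + 65/162·1 = 1/3 ✓
b·Ac: (-76/81)·(-3/76) + 65/162·21/65 = 1/6 ✓
b·c³: (-4/621)·12167/512 + (-76/81)·(-1/512) + 65/162·1 = 1/4 ✓
b·(c∘Ac): (-76/81)·3/608 + 65/162·21/65 = 1/8 ✓
b·Ac²: (-76/81)·(-69/608) + 65/162·(-3/52) = 1/12 ✓
b·A²c: 65/162·27/260 = 1/24 ✓; 4 stages ⇒ order 4.

4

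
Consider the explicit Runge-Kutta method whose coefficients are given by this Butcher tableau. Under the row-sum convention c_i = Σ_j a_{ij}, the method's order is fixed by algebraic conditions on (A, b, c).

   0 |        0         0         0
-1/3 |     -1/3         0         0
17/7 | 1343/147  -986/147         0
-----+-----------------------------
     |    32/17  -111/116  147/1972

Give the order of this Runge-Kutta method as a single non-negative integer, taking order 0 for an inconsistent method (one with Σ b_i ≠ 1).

b = (32/17, -111/116, 147/1972)
c = (0, -1/3, 17/7)
Ac = (0, 0, 986/441)
Σ b_i: 32/17·1 + (-111/116)·1 + 147/1972·1 = 1 ✓
b·c: (-111/116)·(-1/3) + 147/1972·17/7 = 1/2 ✓
b·c²: (-111/116)·1/9 + 147/1972·289/49 = 1/3 ✓
b·Ac: 147/1972·986/441 = 1/6 ✓; 3 stages ⇒ order 3.

3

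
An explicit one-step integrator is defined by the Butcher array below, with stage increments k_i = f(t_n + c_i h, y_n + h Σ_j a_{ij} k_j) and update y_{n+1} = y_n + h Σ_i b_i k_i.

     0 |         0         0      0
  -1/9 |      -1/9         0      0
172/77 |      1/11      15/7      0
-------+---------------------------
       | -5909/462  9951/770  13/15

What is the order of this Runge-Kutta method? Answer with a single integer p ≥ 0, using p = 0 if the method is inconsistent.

2

b = (-5909/462, 9951/770, 13/15)
c = (0, -1/9, 172/77)
Ac = (0, 0, -5/21)
Σ b_i: (-5909/462)·1 + 9951/770·1 + 13/15·1 = 1 ✓
b·c: 9951/770·(-1/9) + 13/15·172/77 = 1/2 ✓
b·c²: 9951/770·1/81 + 13/15·29584/5929 = 1435613/320166 ≠ 1/3 ⇒ order 2.
b·Ac: 13/15·(-5/21) = -13/63 ≠ 1/6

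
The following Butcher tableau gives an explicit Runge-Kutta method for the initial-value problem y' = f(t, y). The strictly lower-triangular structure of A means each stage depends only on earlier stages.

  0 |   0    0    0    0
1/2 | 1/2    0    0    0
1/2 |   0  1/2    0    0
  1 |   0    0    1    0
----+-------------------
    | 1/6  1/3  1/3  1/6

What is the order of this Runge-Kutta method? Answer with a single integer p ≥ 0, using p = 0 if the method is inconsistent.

b = (1/6, 1/3, 1/3, 1/6)
c = (0, 1/2, 1/2, 1)
Ac = (0, 0, 1/4, 1/2)
Σ b_i: 1/6·1 + 1/3·1 + 1/3·1 + 1/6·1 = 1 ✓
b·c: 1/3·1/2 + 1/3·1/2 + 1/6·1 = 1/2 ✓
b·c²: 1/3·1/4 + 1/3·1/4 + 1/6·1 = 1/3 ✓
b·Ac: 1/3·1/4 + 1/6·1/2 = 1/6 ✓
b·c³: 1/3·1/8 + 1/3·1/8 + 1/6·1 = 1/4 ✓
b·(c∘Ac): 1/3·1/8 + 1/6·1/2 = 1/8 ✓
b·Ac²: 1/3·1/8 + 1/6·1/4 = 1/12 ✓
b·A²c: 1/6·1/4 = 1/24 ✓; 4 stages ⇒ order 4.

4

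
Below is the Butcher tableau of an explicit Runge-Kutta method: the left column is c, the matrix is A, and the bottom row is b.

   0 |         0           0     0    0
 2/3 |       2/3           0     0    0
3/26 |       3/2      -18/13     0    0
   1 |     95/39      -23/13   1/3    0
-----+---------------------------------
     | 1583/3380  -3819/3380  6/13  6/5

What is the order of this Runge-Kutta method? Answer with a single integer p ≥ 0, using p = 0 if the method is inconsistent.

b = (1583/3380, -3819/3380, 6/13, 6/5)
c = (0, 2/3, 3/26, 1)
Ac = (0, 0, -12/13, -89/78)
Σ b_i: 1583/3380·1 + (-3819/3380)·1 + 6/13·1 + 6/5·1 = 1 ✓
b·c: (-3819/3380)·2/3 + 6/13·3/26 + 6/5·1 = 1/2 ✓
b·c²: (-3819/3380)·4/9 + 6/13·9/676 + 6/5·1 = 46399/65910 ≠ 1/3 ⇒ order 2.
b·Ac: 6/13·(-12/13) + 6/5·(-89/78) = -1517/845 ≠ 1/6

2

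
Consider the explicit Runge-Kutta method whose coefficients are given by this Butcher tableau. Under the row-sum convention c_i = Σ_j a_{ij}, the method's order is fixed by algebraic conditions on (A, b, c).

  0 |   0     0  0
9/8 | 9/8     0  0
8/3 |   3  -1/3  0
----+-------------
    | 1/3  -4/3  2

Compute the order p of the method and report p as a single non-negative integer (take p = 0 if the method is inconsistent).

b = (1/3, -4/3, 2)
c = (0, 9/8, 8/3)
Ac = (0, 0, -3/8)
Σ b_i: 1/3·1 + (-4/3)·1 + 2·1 = 1 ✓
b·c: (-4/3)·9/8 + 2·8/3 = 23/6 ≠ 1/2 ⇒ order 1.

1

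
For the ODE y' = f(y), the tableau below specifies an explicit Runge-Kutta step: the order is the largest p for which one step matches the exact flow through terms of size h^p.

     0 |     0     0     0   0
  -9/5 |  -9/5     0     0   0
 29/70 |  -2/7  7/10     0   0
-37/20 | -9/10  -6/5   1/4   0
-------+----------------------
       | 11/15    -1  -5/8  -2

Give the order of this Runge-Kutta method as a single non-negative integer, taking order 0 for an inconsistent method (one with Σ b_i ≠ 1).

b = (11/15, -1, -5/8, -2)
c = (0, -9/5, 29/70, -37/20)
Ac = (0, 0, -63/50, 3169/1400)
Σ b_i: 11/15·1 + (-1)·1 + (-5/8)·1 + (-2)·1 = -347/120 ≠ 1 ⇒ order 0.

0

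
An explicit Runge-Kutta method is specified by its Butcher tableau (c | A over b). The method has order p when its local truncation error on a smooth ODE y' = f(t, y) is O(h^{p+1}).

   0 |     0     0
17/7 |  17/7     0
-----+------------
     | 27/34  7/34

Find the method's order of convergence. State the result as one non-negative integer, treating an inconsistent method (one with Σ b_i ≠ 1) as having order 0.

b = (27/34, 7/34)
c = (0, 17/7)
Σ b_i: 27/34·1 + 7/34·1 = 1 ✓
b·c: 7/34·17/7 = 1/2 ✓; 2 stages ⇒ order 2.

2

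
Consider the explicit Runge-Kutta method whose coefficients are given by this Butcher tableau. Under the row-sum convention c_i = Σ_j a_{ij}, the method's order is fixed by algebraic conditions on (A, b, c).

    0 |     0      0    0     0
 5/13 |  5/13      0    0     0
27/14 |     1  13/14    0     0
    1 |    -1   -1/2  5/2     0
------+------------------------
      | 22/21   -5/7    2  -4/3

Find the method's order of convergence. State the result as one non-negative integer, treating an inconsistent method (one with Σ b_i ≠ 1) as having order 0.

1

b = (22/21, -5/7, 2, -4/3)
c = (0, 5/13, 27/14, 1)
Ac = (0, 0, 5/14, 1685/364)
Σ b_i: 22/21·1 + (-5/7)·1 + 2·1 + (-4/3)·1 = 1 ✓
b·c: (-5/7)·5/13 + 2·27/14 + (-4/3)·1 = 614/273 ≠ 1/2 ⇒ order 1.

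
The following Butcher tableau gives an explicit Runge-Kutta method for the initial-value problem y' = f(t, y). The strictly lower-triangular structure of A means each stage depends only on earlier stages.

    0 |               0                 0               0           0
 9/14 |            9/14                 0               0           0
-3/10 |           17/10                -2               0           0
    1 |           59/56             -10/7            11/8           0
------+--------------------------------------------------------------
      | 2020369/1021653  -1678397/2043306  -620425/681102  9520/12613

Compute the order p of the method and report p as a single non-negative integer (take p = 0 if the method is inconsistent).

b = (2020369/1021653, -1678397/2043306, -620425/681102, 9520/12613)
c = (0, 9/14, -3/10, 1)
Ac = (0, 0, -9/7, -5217/3920)
Σ b_i: 2020369/1021653·1 + (-1678397/2043306)·1 + (-620425/681102)·1 + 9520/12613·1 = 1 ✓
b·c: (-1678397/2043306)·9/14 + (-620425/681102)·(-3/10) + 9520/12613·1 = 1/2 ✓
b·c²: (-1678397/2043306)·81/196 + (-620425/681102)·9/100 + 9520/12613·1 = 1/3 ✓
b·Ac: (-620425/681102)·(-9/7) + 9520/12613·(-5217/3920) = 1/6 ✓
b·c³: (-1678397/2043306)·729/2744 + (-620425/681102)·(-27/1000) + 9520/12613·1 = 1981767/3531640 ≠ 1/4 ⇒ order 3.
b·(c∘Ac): (-620425/681102)·27/70 + 9520/12613·(-5217/3920) = -478841/353164 ≠ 1/8
b·Ac²: (-620425/681102)·(-81/98) + 9520/12613·(-128043/274400) = 707559/1765820 ≠ 1/12
b·A²c: 9520/12613·(-99/56) = -16830/12613 ≠ 1/24

3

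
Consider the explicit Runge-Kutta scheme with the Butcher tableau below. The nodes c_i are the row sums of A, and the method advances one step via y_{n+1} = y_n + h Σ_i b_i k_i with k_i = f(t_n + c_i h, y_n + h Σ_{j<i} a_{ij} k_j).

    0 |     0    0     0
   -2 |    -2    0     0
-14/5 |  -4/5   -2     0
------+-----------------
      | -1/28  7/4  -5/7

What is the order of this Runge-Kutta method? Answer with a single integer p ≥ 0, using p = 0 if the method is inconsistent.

b = (-1/28, 7/4, -5/7)
c = (0, -2, -14/5)
Ac = (0, 0, 4)
Σ b_i: (-1/28)·1 + 7/4·1 + (-5/7)·1 = 1 ✓
b·c: 7/4·(-2) + (-5/7)·(-14/5) = -3/2 ≠ 1/2 ⇒ order 1.

1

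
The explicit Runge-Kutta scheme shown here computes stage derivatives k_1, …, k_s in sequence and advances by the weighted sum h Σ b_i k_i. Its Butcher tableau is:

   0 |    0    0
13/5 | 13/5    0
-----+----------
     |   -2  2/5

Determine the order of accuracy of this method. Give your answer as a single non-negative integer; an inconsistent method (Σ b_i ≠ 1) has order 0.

b = (-2, 2/5)
c = (0, 13/5)
Σ b_i: (-2)·1 + 2/5·1 = -8/5 ≠ 1 ⇒ order 0.

0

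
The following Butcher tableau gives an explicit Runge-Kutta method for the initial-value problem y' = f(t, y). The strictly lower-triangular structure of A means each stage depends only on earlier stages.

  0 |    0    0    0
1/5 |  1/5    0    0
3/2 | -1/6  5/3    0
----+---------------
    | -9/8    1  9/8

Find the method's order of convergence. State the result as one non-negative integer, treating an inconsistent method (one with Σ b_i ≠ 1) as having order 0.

b = (-9/8, 1, 9/8)
c = (0, 1/5, 3/2)
Ac = (0, 0, 1/3)
Σ b_i: (-9/8)·1 + 1·1 + 9/8·1 = 1 ✓
b·c: 1·1/5 + 9/8·3/2 = 151/80 ≠ 1/2 ⇒ order 1.

1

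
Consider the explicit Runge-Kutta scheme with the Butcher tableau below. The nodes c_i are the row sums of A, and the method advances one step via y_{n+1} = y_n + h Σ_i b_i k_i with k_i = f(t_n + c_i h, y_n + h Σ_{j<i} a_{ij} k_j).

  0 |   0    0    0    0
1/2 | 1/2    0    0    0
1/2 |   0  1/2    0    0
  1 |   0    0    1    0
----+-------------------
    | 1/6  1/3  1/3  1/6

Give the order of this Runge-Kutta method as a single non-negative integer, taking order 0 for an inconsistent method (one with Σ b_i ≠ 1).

4

b = (1/6, 1/3, 1/3, 1/6)
c = (0, 1/2, 1/2, 1)
Ac = (0, 0, 1/4, 1/2)
Σ b_i: 1/6·1 + 1/3·1 + 1/3·1 + 1/6·1 = 1 ✓
b·c: 1/3·1/2 + 1/3·1/2 + 1/6·1 = 1/2 ✓
b·c²: 1/3·1/4 + 1/3·1/4 + 1/6·1 = 1/3 ✓
b·Ac: 1/3·1/4 + 1/6·1/2 = 1/6 ✓
b·c³: 1/3·1/8 + 1/3·1/8 + 1/6·1 = 1/4 ✓
b·(c∘Ac): 1/3·1/8 + 1/6·1/2 = 1/8 ✓
b·Ac²: 1/3·1/8 + 1/6·1/4 = 1/12 ✓
b·A²c: 1/6·1/4 = 1/24 ✓; 4 stages ⇒ order 4.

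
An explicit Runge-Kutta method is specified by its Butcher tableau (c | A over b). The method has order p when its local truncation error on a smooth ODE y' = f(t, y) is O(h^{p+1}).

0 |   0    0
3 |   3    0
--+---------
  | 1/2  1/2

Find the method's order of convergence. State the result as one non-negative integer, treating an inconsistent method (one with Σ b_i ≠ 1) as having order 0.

b = (1/2, 1/2)
c = (0, 3)
Σ b_i: 1/2·1 + 1/2·1 = 1 ✓
b·c: 1/2·3 = 3/2 ≠ 1/2 ⇒ order 1.

1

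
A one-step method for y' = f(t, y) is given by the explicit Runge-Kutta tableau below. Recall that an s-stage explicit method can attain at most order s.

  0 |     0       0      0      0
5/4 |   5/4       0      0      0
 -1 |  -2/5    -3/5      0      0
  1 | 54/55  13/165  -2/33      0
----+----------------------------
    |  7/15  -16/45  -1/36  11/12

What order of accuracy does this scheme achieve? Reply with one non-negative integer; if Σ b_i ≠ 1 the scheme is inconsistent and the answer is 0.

b = (7/15, -16/45, -1/36, 11/12)
c = (0, 5/4, -1, 1)
Ac = (0, 0, -3/4, 7/44)
Σ b_i: 7/15·1 + (-16/45)·1 + (-1/36)·1 + 11/12·1 = 1 ✓
b·c: (-16/45)·5/4 + (-1/36)·(-1) + 11/12·1 = 1/2 ✓
b·c²: (-16/45)·25/16 + (-1/36)·1 + 11/12·1 = 1/3 ✓
b·Ac: (-1/36)·(-3/4) + 11/12·7/44 = 1/6 ✓
b·c³: (-16/45)·125/64 + (-1/36)·(-1) + 11/12·1 = 1/4 ✓
b·(c∘Ac): (-1/36)·3/4 + 11/12·7/44 = 1/8 ✓
b·Ac²: (-1/36)·(-15/16) + 11/12·1/16 = 1/12 ✓
b·A²c: 11/12·1/22 = 1/24 ✓; 4 stages ⇒ order 4.

4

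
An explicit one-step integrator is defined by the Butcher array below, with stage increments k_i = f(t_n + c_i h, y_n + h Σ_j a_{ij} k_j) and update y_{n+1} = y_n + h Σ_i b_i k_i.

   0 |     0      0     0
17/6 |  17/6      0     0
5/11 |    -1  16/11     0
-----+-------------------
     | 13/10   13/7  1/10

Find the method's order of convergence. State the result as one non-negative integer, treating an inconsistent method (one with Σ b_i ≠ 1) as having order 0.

0

b = (13/10, 13/7, 1/10)
c = (0, 17/6, 5/11)
Ac = (0, 0, 136/33)
Σ b_i: 13/10·1 + 13/7·1 + 1/10·1 = 114/35 ≠ 1 ⇒ order 0.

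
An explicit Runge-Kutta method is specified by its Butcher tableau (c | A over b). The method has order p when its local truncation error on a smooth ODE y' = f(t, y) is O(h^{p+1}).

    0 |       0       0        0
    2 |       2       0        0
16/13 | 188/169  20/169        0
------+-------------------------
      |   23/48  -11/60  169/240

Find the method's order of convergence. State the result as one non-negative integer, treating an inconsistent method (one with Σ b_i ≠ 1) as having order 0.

b = (23/48, -11/60, 169/240)
c = (0, 2, 16/13)
Ac = (0, 0, 40/169)
Σ b_i: 23/48·1 + (-11/60)·1 + 169/240·1 = 1 ✓
b·c: (-11/60)·2 + 169/240·16/13 = 1/2 ✓
b·c²: (-11/60)·4 + 169/240·256/169 = 1/3 ✓
b·Ac: 169/240·40/169 = 1/6 ✓; 3 stages ⇒ order 3.

3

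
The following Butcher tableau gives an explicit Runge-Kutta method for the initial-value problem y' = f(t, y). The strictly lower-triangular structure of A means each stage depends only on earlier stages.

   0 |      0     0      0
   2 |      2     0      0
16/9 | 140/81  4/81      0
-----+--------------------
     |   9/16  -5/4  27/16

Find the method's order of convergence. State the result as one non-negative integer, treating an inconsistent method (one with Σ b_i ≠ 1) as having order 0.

3

b = (9/16, -5/4, 27/16)
c = (0, 2, 16/9)
Ac = (0, 0, 8/81)
Σ b_i: 9/16·1 + (-5/4)·1 + 27/16·1 = 1 ✓
b·c: (-5/4)·2 + 27/16·16/9 = 1/2 ✓
b·c²: (-5/4)·4 + 27/16·256/81 = 1/3 ✓
b·Ac: 27/16·8/81 = 1/6 ✓; 3 stages ⇒ order 3.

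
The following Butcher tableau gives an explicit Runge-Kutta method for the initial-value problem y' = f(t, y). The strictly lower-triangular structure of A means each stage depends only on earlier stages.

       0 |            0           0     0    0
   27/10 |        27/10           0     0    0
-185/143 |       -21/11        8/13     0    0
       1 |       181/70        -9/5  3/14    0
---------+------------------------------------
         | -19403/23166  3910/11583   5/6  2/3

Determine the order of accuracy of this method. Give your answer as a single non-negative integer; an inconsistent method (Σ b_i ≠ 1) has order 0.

2

b = (-19403/23166, 3910/11583, 5/6, 2/3)
c = (0, 27/10, -185/143, 1)
Ac = (0, 0, 108/65, -128559/25025)
Σ b_i: (-19403/23166)·1 + 3910/11583·1 + 5/6·1 + 2/3·1 = 1 ✓
b·c: 3910/11583·27/10 + 5/6·(-185/143) + 2/3·1 = 1/2 ✓
b·c²: 3910/11583·729/100 + 5/6·34225/20449 + 2/3·1 = 462376/102245 ≠ 1/3 ⇒ order 2.
b·Ac: 5/6·108/65 + 2/3·(-128559/25025) = -51056/25025 ≠ 1/6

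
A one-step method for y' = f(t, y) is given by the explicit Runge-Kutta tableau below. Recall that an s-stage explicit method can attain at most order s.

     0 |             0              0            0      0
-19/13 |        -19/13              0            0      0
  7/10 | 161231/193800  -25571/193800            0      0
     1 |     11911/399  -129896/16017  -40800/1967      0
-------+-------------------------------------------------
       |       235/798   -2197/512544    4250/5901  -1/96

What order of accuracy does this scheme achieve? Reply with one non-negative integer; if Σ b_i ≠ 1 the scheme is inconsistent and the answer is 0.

b = (235/798, -2197/512544, 4250/5901, -1/96)
c = (0, -19/13, 7/10, 1)
Ac = (0, 0, 1967/10200, -8/3)
Σ b_i: 235/798·1 + (-2197/512544)·1 + 4250/5901·1 + (-1/96)·1 = 1 ✓
b·c: (-2197/512544)·(-19/13) + 4250/5901·7/10 + (-1/96)·1 = 1/2 ✓
b·c²: (-2197/512544)·361/169 + 4250/5901·49/100 + (-1/96)·1 = 1/3 ✓
b·Ac: 4250/5901·1967/10200 + (-1/96)·(-8/3) = 1/6 ✓
b·c³: (-2197/512544)·(-6859/2197) + 4250/5901·343/1000 + (-1/96)·1 = 1/4 ✓
b·(c∘Ac): 4250/5901·13769/102000 + (-1/96)·(-8/3) = 1/8 ✓
b·Ac²: 4250/5901·(-37373/132600) + (-1/96)·(-1072/39) = 1/12 ✓
b·A²c: (-1/96)·(-4) = 1/24 ✓; 4 stages ⇒ order 4.

4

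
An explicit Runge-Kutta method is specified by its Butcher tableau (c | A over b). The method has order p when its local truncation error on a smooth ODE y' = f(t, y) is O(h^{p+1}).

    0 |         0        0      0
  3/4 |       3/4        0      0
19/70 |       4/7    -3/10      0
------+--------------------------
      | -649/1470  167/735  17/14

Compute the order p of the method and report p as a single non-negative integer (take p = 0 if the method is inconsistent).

b = (-649/1470, 167/735, 17/14)
c = (0, 3/4, 19/70)
Ac = (0, 0, -9/40)
Σ b_i: (-649/1470)·1 + 167/735·1 + 17/14·1 = 1 ✓
b·c: 167/735·3/4 + 17/14·19/70 = 1/2 ✓
b·c²: 167/735·9/16 + 17/14·361/4900 = 29809/137200 ≠ 1/3 ⇒ order 2.
b·Ac: 17/14·(-9/40) = -153/560 ≠ 1/6

2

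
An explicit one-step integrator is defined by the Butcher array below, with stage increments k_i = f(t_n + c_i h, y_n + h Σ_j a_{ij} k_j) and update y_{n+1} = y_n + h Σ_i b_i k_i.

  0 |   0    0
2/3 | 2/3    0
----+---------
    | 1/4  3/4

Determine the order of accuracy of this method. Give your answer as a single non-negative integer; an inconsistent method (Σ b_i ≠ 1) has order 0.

2

b = (1/4, 3/4)
c = (0, 2/3)
Σ b_i: 1/4·1 + 3/4·1 = 1 ✓
b·c: 3/4·2/3 = 1/2 ✓; 2 stages ⇒ order 2.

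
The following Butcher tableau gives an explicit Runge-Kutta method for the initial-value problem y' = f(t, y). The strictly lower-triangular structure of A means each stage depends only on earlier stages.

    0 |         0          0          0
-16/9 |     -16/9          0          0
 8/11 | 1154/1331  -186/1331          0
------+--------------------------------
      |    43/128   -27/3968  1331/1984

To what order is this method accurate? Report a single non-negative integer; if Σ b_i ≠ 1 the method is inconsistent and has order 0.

3

b = (43/128, -27/3968, 1331/1984)
c = (0, -16/9, 8/11)
Ac = (0, 0, 992/3993)
Σ b_i: 43/128·1 + (-27/3968)·1 + 1331/1984·1 = 1 ✓
b·c: (-27/3968)·(-16/9) + 1331/1984·8/11 = 1/2 ✓
b·c²: (-27/3968)·256/81 + 1331/1984·64/121 = 1/3 ✓
b·Ac: 1331/1984·992/3993 = 1/6 ✓; 3 stages ⇒ order 3.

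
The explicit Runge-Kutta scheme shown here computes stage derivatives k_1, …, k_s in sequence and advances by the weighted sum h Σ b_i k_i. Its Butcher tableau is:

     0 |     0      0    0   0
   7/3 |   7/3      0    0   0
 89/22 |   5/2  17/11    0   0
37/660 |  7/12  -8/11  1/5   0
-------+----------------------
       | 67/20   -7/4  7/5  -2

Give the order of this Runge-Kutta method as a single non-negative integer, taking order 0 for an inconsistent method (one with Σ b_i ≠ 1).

b = (67/20, -7/4, 7/5, -2)
c = (0, 7/3, 89/22, 37/660)
Ac = (0, 0, 119/33, -293/330)
Σ b_i: 67/20·1 + (-7/4)·1 + 7/5·1 + (-2)·1 = 1 ✓
b·c: (-7/4)·7/3 + 7/5·89/22 + (-2)·37/660 = 323/220 ≠ 1/2 ⇒ order 1.

1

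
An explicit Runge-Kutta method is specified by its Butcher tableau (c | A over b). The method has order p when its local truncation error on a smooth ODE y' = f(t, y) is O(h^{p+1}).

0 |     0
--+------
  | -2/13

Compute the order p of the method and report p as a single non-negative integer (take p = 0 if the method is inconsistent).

b = (-2/13)
c = (0)
Σ b_i: (-2/13)·1 = -2/13 ≠ 1 ⇒ order 0.

0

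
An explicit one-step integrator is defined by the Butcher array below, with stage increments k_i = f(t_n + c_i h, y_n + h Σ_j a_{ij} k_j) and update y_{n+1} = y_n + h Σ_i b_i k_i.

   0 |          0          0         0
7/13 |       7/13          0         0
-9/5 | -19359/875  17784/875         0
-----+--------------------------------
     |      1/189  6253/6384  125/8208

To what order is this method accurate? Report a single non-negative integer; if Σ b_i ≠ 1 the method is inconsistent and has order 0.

b = (1/189, 6253/6384, 125/8208)
c = (0, 7/13, -9/5)
Ac = (0, 0, 1368/125)
Σ b_i: 1/189·1 + 6253/6384·1 + 125/8208·1 = 1 ✓
b·c: 6253/6384·7/13 + 125/8208·(-9/5) = 1/2 ✓
b·c²: 6253/6384·49/169 + 125/8208·81/25 = 1/3 ✓
b·Ac: 125/8208·1368/125 = 1/6 ✓; 3 stages ⇒ order 3.

3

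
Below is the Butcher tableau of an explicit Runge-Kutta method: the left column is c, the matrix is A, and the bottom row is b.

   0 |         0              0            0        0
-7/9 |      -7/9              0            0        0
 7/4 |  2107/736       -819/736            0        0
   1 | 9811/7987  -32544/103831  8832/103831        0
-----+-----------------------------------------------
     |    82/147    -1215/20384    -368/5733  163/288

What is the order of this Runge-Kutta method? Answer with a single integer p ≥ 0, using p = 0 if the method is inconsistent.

b = (82/147, -1215/20384, -368/5733, 163/288)
c = (0, -7/9, 7/4, 1)
Ac = (0, 0, 637/736, 64/163)
Σ b_i: 82/147·1 + (-1215/20384)·1 + (-368/5733)·1 + 163/288·1 = 1 ✓
b·c: (-1215/20384)·(-7/9) + (-368/5733)·7/4 + 163/288·1 = 1/2 ✓
b·c²: (-1215/20384)·49/81 + (-368/5733)·49/16 + 163/288·1 = 1/3 ✓
b·Ac: (-368/5733)·637/736 + 163/288·64/163 = 1/6 ✓
b·c³: (-1215/20384)·(-343/729) + (-368/5733)·343/64 + 163/288·1 = 1/4 ✓
b·(c∘Ac): (-368/5733)·4459/2944 + 163/288·64/163 = 1/8 ✓
b·Ac²: (-368/5733)·(-4459/6624) + 163/288·104/1467 = 1/12 ✓
b·A²c: 163/288·12/163 = 1/24 ✓; 4 stages ⇒ order 4.

4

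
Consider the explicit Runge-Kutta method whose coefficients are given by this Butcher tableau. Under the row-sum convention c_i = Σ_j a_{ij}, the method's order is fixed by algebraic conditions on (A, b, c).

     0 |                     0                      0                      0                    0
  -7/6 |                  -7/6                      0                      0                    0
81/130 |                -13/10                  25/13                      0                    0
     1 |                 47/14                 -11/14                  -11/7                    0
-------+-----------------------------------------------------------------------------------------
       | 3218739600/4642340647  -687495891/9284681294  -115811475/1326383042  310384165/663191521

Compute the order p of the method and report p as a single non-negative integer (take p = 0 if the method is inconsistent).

b = (3218739600/4642340647, -687495891/9284681294, -115811475/1326383042, 310384165/663191521)
c = (0, -7/6, 81/130, 1)
Ac = (0, 0, -175/78, -341/5460)
Σ b_i: 3218739600/4642340647·1 + (-687495891/9284681294)·1 + (-115811475/1326383042)·1 + 310384165/663191521·1 = 1 ✓
b·c: (-687495891/9284681294)·(-7/6) + (-115811475/1326383042)·81/130 + 310384165/663191521·1 = 1/2 ✓
b·c²: (-687495891/9284681294)·49/36 + (-115811475/1326383042)·6561/16900 + 310384165/663191521·1 = 1/3 ✓
b·Ac: (-115811475/1326383042)·(-175/78) + 310384165/663191521·(-341/5460) = 1/6 ✓
b·c³: (-687495891/9284681294)·(-343/216) + (-115811475/1326383042)·531441/2197000 + 310384165/663191521·1 = 1751990646043/3103736318280 ≠ 1/4 ⇒ order 3.
b·(c∘Ac): (-115811475/1326383042)·(-945/676) + 310384165/663191521·(-341/5460) = 1477519459/15916596504 ≠ 1/8
b·Ac²: (-115811475/1326383042)·1225/468 + 310384165/663191521·(-3576353/2129400) = -1574500487957/1551868159140 ≠ 1/12
b·A²c: 310384165/663191521·275/78 = 6565818875/3979149126 ≠ 1/24

3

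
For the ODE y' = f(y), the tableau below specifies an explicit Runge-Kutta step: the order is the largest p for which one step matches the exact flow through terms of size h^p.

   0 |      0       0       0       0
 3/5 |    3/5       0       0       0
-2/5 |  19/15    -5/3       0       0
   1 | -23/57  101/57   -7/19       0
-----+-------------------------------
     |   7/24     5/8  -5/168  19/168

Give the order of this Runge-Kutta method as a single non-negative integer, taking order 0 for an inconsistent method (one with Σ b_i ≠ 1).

b = (7/24, 5/8, -5/168, 19/168)
c = (0, 3/5, -2/5, 1)
Ac = (0, 0, -1, 23/19)
Σ b_i: 7/24·1 + 5/8·1 + (-5/168)·1 + 19/168·1 = 1 ✓
b·c: 5/8·3/5 + (-5/168)·(-2/5) + 19/168·1 = 1/2 ✓
b·c²: 5/8·9/25 + (-5/168)·4/25 + 19/168·1 = 1/3 ✓
b·Ac: (-5/168)·(-1) + 19/168·23/19 = 1/6 ✓
b·c³: 5/8·27/125 + (-5/168)·(-8/125) + 19/168·1 = 1/4 ✓
b·(c∘Ac): (-5/168)·2/5 + 19/168·23/19 = 1/8 ✓
b·Ac²: (-5/168)·(-3/5) + 19/168·11/19 = 1/12 ✓
b·A²c: 19/168·7/19 = 1/24 ✓; 4 stages ⇒ order 4.

4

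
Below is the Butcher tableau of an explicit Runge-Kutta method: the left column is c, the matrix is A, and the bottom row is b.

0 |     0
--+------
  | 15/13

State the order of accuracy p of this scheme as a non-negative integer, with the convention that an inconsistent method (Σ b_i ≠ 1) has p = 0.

0

b = (15/13)
c = (0)
Σ b_i: 15/13·1 = 15/13 ≠ 1 ⇒ order 0.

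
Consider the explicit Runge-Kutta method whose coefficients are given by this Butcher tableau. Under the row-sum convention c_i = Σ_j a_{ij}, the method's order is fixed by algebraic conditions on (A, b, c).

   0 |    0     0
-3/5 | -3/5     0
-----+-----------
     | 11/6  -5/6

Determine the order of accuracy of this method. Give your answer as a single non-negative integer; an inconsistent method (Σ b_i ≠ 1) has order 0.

b = (11/6, -5/6)
c = (0, -3/5)
Σ b_i: 11/6·1 + (-5/6)·1 = 1 ✓
b·c: (-5/6)·(-3/5) = 1/2 ✓; 2 stages ⇒ order 2.

2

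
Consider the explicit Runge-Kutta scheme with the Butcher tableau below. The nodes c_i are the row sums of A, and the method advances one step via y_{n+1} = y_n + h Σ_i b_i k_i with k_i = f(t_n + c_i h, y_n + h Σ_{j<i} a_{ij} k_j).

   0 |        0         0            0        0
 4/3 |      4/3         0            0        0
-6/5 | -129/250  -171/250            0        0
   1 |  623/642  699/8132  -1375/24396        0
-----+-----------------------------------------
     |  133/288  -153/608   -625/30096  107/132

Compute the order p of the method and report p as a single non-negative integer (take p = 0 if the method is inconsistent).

4

b = (133/288, -153/608, -625/30096, 107/132)
c = (0, 4/3, -6/5, 1)
Ac = (0, 0, -114/125, 39/214)
Σ b_i: 133/288·1 + (-153/608)·1 + (-625/30096)·1 + 107/132·1 = 1 ✓
b·c: (-153/608)·4/3 + (-625/30096)·(-6/5) + 107/132·1 = 1/2 ✓
b·c²: (-153/608)·16/9 + (-625/30096)·36/25 + 107/132·1 = 1/3 ✓
b·Ac: (-625/30096)·(-114/125) + 107/132·39/214 = 1/6 ✓
b·c³: (-153/608)·64/27 + (-625/30096)·(-216/125) + 107/132·1 = 1/4 ✓
b·(c∘Ac): (-625/30096)·684/625 + 107/132·39/214 = 1/8 ✓
b·Ac²: (-625/30096)·(-152/125) + 107/132·23/321 = 1/12 ✓
b·A²c: 107/132·11/214 = 1/24 ✓; 4 stages ⇒ order 4.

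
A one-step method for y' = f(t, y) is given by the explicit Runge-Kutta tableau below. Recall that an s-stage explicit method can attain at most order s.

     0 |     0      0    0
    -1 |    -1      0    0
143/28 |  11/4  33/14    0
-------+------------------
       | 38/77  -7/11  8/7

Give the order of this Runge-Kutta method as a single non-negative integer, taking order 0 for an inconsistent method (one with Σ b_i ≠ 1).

1

b = (38/77, -7/11, 8/7)
c = (0, -1, 143/28)
Ac = (0, 0, -33/14)
Σ b_i: 38/77·1 + (-7/11)·1 + 8/7·1 = 1 ✓
b·c: (-7/11)·(-1) + 8/7·143/28 = 3489/539 ≠ 1/2 ⇒ order 1.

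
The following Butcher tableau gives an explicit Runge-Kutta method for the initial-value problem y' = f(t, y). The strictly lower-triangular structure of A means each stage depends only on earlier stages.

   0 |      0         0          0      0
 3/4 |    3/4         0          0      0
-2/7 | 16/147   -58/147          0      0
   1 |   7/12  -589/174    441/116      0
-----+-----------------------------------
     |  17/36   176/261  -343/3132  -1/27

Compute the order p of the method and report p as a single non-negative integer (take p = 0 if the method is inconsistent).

4

b = (17/36, 176/261, -343/3132, -1/27)
c = (0, 3/4, -2/7, 1)
Ac = (0, 0, -29/98, -29/8)
Σ b_i: 17/36·1 + 176/261·1 + (-343/3132)·1 + (-1/27)·1 = 1 ✓
b·c: 176/261·3/4 + (-343/3132)·(-2/7) + (-1/27)·1 = 1/2 ✓
b·c²: 176/261·9/16 + (-343/3132)·4/49 + (-1/27)·1 = 1/3 ✓
b·Ac: (-343/3132)·(-29/98) + (-1/27)·(-29/8) = 1/6 ✓
b·c³: 176/261·27/64 + (-343/3132)·(-8/343) + (-1/27)·1 = 1/4 ✓
b·(c∘Ac): (-343/3132)·29/343 + (-1/27)·(-29/8) = 1/8 ✓
b·Ac²: (-343/3132)·(-87/392) + (-1/27)·(-51/32) = 1/12 ✓
b·A²c: (-1/27)·(-9/8) = 1/24 ✓; 4 stages ⇒ order 4.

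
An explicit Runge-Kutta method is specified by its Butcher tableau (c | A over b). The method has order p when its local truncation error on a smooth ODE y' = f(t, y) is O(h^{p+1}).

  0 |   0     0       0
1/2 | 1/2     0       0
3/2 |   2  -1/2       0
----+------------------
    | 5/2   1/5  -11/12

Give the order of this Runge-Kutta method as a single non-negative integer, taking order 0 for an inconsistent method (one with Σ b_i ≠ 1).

0

b = (5/2, 1/5, -11/12)
c = (0, 1/2, 3/2)
Ac = (0, 0, -1/4)
Σ b_i: 5/2·1 + 1/5·1 + (-11/12)·1 = 107/60 ≠ 1 ⇒ order 0.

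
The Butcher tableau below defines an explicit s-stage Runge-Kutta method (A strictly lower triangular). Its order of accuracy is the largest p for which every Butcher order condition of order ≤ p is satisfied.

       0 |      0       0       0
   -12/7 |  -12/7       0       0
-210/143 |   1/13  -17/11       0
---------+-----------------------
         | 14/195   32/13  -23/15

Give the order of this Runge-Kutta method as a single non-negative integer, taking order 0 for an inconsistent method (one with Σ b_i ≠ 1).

1

b = (14/195, 32/13, -23/15)
c = (0, -12/7, -210/143)
Ac = (0, 0, 204/77)
Σ b_i: 14/195·1 + 32/13·1 + (-23/15)·1 = 1 ✓
b·c: 32/13·(-12/7) + (-23/15)·(-210/143) = -1970/1001 ≠ 1/2 ⇒ order 1.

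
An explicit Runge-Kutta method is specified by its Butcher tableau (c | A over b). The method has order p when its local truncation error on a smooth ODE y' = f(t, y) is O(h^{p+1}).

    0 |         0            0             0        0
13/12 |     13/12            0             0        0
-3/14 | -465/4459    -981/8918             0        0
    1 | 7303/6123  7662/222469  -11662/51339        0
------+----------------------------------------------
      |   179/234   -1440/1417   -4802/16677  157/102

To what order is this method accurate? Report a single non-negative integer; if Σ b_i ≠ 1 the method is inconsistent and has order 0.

4

b = (179/234, -1440/1417, -4802/16677, 157/102)
c = (0, 13/12, -3/14, 1)
Ac = (0, 0, -327/2744, 27/314)
Σ b_i: 179/234·1 + (-1440/1417)·1 + (-4802/16677)·1 + 157/102·1 = 1 ✓
b·c: (-1440/1417)·13/12 + (-4802/16677)·(-3/14) + 157/102·1 = 1/2 ✓
b·c²: (-1440/1417)·169/144 + (-4802/16677)·9/196 + 157/102·1 = 1/3 ✓
b·Ac: (-4802/16677)·(-327/2744) + 157/102·27/314 = 1/6 ✓
b·c³: (-1440/1417)·2197/1728 + (-4802/16677)·(-27/2744) + 157/102·1 = 1/4 ✓
b·(c∘Ac): (-4802/16677)·981/38416 + 157/102·27/314 = 1/8 ✓
b·Ac²: (-4802/16677)·(-1417/10976) + 157/102·113/3768 = 1/12 ✓
b·A²c: 157/102·17/628 = 1/24 ✓; 4 stages ⇒ order 4.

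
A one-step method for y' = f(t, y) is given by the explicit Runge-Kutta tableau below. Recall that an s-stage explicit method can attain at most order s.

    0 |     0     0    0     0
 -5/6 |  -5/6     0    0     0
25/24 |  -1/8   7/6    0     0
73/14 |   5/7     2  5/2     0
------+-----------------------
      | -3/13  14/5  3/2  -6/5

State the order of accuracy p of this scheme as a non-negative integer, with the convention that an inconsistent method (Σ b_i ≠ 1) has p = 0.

b = (-3/13, 14/5, 3/2, -6/5)
c = (0, -5/6, 25/24, 73/14)
Ac = (0, 0, -35/36, 15/16)
Σ b_i: (-3/13)·1 + 14/5·1 + 3/2·1 + (-6/5)·1 = 373/130 ≠ 1 ⇒ order 0.

0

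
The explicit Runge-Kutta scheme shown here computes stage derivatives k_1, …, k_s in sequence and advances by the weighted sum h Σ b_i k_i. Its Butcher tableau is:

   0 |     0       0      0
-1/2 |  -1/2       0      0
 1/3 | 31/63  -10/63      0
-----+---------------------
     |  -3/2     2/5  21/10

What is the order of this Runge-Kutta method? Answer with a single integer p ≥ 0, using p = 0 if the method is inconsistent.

3

b = (-3/2, 2/5, 21/10)
c = (0, -1/2, 1/3)
Ac = (0, 0, 5/63)
Σ b_i: (-3/2)·1 + 2/5·1 + 21/10·1 = 1 ✓
b·c: 2/5·(-1/2) + 21/10·1/3 = 1/2 ✓
b·c²: 2/5·1/4 + 21/10·1/9 = 1/3 ✓
b·Ac: 21/10·5/63 = 1/6 ✓; 3 stages ⇒ order 3.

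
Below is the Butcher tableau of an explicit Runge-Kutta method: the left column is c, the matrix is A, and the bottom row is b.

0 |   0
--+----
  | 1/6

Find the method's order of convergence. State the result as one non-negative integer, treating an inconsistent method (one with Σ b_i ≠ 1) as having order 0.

0

b = (1/6)
c = (0)
Σ b_i: 1/6·1 = 1/6 ≠ 1 ⇒ order 0.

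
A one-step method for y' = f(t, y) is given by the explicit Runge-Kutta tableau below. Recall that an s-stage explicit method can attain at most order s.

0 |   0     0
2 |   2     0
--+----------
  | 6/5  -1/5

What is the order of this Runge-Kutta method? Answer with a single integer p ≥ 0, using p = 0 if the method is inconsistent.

1

b = (6/5, -1/5)
c = (0, 2)
Σ b_i: 6/5·1 + (-1/5)·1 = 1 ✓
b·c: (-1/5)·2 = -2/5 ≠ 1/2 ⇒ order 1.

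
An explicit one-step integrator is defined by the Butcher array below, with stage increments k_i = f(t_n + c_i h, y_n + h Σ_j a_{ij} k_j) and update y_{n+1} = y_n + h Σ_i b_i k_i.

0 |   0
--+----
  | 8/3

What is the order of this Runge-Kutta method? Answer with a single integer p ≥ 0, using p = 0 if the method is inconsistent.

b = (8/3)
c = (0)
Σ b_i: 8/3·1 = 8/3 ≠ 1 ⇒ order 0.

0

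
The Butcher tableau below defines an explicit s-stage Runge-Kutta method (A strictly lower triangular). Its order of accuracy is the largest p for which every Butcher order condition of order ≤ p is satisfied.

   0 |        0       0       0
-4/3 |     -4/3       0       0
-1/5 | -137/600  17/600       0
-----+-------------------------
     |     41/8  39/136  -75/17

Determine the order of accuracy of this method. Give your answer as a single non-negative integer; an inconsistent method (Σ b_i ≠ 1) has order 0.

b = (41/8, 39/136, -75/17)
c = (0, -4/3, -1/5)
Ac = (0, 0, -17/450)
Σ b_i: 41/8·1 + 39/136·1 + (-75/17)·1 = 1 ✓
b·c: 39/136·(-4/3) + (-75/17)·(-1/5) = 1/2 ✓
b·c²: 39/136·16/9 + (-75/17)·1/25 = 1/3 ✓
b·Ac: (-75/17)·(-17/450) = 1/6 ✓; 3 stages ⇒ order 3.

3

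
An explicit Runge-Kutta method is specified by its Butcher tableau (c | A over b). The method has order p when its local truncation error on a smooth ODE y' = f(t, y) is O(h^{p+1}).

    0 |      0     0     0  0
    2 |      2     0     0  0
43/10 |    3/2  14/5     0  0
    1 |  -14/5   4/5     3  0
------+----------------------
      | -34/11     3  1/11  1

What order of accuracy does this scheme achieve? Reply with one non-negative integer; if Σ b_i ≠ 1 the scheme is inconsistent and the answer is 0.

b = (-34/11, 3, 1/11, 1)
c = (0, 2, 43/10, 1)
Ac = (0, 0, 28/5, 29/2)
Σ b_i: (-34/11)·1 + 3·1 + 1/11·1 + 1·1 = 1 ✓
b·c: 3·2 + 1/11·43/10 + 1·1 = 813/110 ≠ 1/2 ⇒ order 1.

1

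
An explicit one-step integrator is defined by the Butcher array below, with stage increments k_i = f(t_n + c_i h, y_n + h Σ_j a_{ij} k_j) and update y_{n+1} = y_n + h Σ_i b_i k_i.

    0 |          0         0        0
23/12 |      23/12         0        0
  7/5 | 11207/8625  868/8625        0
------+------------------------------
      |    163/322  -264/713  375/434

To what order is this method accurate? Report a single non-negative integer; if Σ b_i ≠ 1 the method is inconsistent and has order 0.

3

b = (163/322, -264/713, 375/434)
c = (0, 23/12, 7/5)
Ac = (0, 0, 217/1125)
Σ b_i: 163/322·1 + (-264/713)·1 + 375/434·1 = 1 ✓
b·c: (-264/713)·23/12 + 375/434·7/5 = 1/2 ✓
b·c²: (-264/713)·529/144 + 375/434·49/25 = 1/3 ✓
b·Ac: 375/434·217/1125 = 1/6 ✓; 3 stages ⇒ order 3.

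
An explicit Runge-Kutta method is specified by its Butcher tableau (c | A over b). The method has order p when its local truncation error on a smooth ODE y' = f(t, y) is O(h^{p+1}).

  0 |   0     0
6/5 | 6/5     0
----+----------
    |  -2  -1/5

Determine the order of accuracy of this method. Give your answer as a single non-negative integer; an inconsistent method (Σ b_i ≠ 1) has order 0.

0

b = (-2, -1/5)
c = (0, 6/5)
Σ b_i: (-2)·1 + (-1/5)·1 = -11/5 ≠ 1 ⇒ order 0.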